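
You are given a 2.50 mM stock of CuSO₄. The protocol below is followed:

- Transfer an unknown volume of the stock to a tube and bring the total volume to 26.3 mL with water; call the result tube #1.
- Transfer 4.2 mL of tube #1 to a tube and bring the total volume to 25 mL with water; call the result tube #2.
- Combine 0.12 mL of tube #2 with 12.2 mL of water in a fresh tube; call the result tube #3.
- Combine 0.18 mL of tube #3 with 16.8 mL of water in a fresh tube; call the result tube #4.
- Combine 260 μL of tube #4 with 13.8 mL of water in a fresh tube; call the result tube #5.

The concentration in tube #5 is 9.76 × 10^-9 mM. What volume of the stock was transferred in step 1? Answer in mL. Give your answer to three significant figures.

0.320 mL

Step 1: v brought to 26.3 mL → factor = 26.3 mL/v
Step 2: 4.2 mL brought to 25 mL → factor 25/4.2 = 5.9524
Step 3: 0.12 mL + 12.2 mL = 12.32 mL total → factor 12.32/0.12 = 102.67
Step 4: 0.18 mL + 16.8 mL = 16.98 mL total → factor 16.98/0.18 = 94.333
Step 5: 260 μL + 13.8 mL = 14060 μL total → factor 14060/260 = 54.077
Product of known-step factors = 3.1174 × 10^6
Overall factor = 2.50 mM / (9.76 × 10^-9 mM) = 2.5615 × 10^8
Step-1 factor = 2.5615 × 10^8 / 3.1174 × 10^6 = 82.166
v = 26.3 mL / 82.166 = 0.320 mL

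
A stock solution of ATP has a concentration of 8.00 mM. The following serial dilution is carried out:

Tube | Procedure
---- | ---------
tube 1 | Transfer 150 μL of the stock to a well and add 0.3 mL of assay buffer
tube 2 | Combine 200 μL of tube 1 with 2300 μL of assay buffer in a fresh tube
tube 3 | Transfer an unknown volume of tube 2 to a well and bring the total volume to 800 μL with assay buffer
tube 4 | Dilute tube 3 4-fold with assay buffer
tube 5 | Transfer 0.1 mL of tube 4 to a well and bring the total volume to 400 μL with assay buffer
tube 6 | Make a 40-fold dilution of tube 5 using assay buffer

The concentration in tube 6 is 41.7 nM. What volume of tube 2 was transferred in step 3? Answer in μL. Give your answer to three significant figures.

Step 1: 150 μL + 0.3 mL = 450 μL total → factor 450/150 = 3
Step 2: 200 μL + 2300 μL = 2500 μL total → factor 2500/200 = 12.5
Step 3: v brought to 800 μL → factor = 800 μL/v
Step 4: 4-fold → factor 4
Step 5: 0.1 mL brought to 400 μL → factor 0.4/0.1 = 4
Step 6: 40-fold → factor 40
Product of known-step factors = 24000
Overall factor = 8.00 mM / (41.7 nM) = 1.9185 × 10^5
Step-3 factor = 1.9185 × 10^5 / 24000 = 7.9936
v = 800 μL / 7.9936 = 100 μL

100 μL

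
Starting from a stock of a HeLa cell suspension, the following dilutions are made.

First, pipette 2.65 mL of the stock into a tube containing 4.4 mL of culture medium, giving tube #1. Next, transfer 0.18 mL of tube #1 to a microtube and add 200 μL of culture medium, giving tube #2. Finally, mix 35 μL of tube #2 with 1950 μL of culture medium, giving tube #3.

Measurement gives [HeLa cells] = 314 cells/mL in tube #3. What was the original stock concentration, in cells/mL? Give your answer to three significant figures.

1.00 × 10^5 cells/mL

Step 1: 2.65 mL + 4.4 mL = 7.05 mL total → factor 7.05/2.65 = 2.6604
Step 2: 0.18 mL + 200 μL = 0.38 mL total → factor 0.38/0.18 = 2.1111
Step 3: 35 μL + 1950 μL = 1985 μL total → factor 1985/35 = 56.714
Overall dilution factor = 2.6604 × 2.1111 × 56.714 = 318.53
Stock = 314 cells/mL × 318.53 = 1.00 × 10^5 cells/mL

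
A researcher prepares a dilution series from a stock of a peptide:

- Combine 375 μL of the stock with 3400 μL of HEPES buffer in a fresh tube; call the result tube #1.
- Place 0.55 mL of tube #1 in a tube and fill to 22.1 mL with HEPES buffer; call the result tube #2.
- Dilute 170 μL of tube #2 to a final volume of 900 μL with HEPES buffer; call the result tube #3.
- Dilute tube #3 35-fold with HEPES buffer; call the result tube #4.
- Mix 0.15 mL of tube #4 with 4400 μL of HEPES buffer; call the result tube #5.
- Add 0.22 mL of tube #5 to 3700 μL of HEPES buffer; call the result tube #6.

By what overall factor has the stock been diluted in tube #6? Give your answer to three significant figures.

4.05 × 10^7

Step 1: 375 μL + 3400 μL = 3775 μL total → factor 3775/375 = 10.067
Step 2: 0.55 mL brought to 22.1 mL → factor 22.1/0.55 = 40.182
Step 3: 170 μL brought to 900 μL → factor 900/170 = 5.2941
Step 4: 35-fold → factor 35
Step 5: 0.15 mL + 4400 μL = 4.55 mL total → factor 4.55/0.15 = 30.333
Step 6: 0.22 mL + 3700 μL = 3.92 mL total → factor 3.92/0.22 = 17.818
Overall dilution factor = 10.067 × 40.182 × 5.2941 × 35 × 30.333 × 17.818 = 4.051 × 10^7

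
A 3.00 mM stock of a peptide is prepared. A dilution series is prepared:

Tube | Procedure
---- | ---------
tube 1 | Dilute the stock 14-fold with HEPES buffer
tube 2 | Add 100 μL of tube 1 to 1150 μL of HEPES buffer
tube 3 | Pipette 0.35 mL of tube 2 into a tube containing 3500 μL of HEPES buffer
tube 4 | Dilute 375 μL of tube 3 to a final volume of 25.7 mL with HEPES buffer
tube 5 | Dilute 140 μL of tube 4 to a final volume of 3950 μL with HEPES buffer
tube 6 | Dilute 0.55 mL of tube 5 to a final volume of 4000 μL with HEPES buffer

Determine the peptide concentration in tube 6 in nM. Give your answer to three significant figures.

Step 1: 14-fold → factor 14
Step 2: 100 μL + 1150 μL = 1250 μL total → factor 1250/100 = 12.5
Step 3: 0.35 mL + 3500 μL = 3.85 mL total → factor 3.85/0.35 = 11
Step 4: 375 μL brought to 25.7 mL → factor 25700/375 = 68.533
Step 5: 140 μL brought to 3950 μL → factor 3950/140 = 28.214
Step 6: 0.55 mL brought to 4000 μL → factor 4/0.55 = 7.2727
Overall dilution factor = 14 × 12.5 × 11 × 68.533 × 28.214 × 7.2727 = 2.7071 × 10^7
Final = 3.00 mM / 2.7071 × 10^7 = 1.108 × 10^-7 mM = 0.111 nM

0.111 nM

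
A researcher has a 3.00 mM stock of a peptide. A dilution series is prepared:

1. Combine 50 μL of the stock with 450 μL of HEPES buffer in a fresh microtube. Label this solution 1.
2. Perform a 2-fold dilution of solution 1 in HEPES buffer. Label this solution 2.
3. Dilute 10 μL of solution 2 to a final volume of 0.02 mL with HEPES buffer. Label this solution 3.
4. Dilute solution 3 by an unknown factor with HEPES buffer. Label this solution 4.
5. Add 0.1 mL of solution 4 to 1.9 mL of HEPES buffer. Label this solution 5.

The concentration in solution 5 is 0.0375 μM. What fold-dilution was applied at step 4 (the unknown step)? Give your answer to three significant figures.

100-fold

Step 1: 50 μL + 450 μL = 500 μL total → factor 500/50 = 10
Step 2: 2-fold → factor 2
Step 3: 10 μL brought to 0.02 mL → factor 20/10 = 2
Step 4: unknown factor x
Step 5: 0.1 mL + 1.9 mL = 2 mL total → factor 2/0.1 = 20
Product of known-step factors = 800
Overall factor = 3.00 mM / (0.0375 μM) = 80000
x = 80000 / 800 = 100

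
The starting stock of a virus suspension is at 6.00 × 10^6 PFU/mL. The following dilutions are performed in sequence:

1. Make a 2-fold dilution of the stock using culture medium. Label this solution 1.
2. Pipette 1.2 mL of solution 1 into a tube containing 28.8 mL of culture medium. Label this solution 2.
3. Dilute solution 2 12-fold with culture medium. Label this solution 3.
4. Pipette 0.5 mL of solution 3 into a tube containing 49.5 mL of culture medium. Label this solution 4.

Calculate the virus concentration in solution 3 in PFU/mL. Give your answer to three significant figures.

1.00 × 10^4 PFU/mL

Step 1: 2-fold → factor 2
Step 2: 1.2 mL + 28.8 mL = 30 mL total → factor 30/1.2 = 25
Step 3: 12-fold → factor 12
Dilution factor through solution 3 = 2 × 25 × 12 = 600
[solution 3] = 6.00 × 10^6 PFU/mL / 600 = 1.00 × 10^4 PFU/mL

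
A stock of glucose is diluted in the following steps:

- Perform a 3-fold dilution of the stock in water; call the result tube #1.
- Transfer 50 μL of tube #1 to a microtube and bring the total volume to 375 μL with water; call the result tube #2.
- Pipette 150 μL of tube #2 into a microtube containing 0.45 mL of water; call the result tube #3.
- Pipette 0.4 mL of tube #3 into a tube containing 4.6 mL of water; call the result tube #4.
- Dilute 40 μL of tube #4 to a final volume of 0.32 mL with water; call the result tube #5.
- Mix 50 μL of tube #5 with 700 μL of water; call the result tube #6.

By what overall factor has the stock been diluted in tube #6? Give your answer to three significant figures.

Step 1: 3-fold → factor 3
Step 2: 50 μL brought to 375 μL → factor 375/50 = 7.5
Step 3: 150 μL + 0.45 mL = 600 μL total → factor 600/150 = 4
Step 4: 0.4 mL + 4.6 mL = 5 mL total → factor 5/0.4 = 12.5
Step 5: 40 μL brought to 0.32 mL → factor 320/40 = 8
Step 6: 50 μL + 700 μL = 750 μL total → factor 750/50 = 15
Overall dilution factor = 3 × 7.5 × 4 × 12.5 × 8 × 15 = 1.35 × 10^5

1.35 × 10^5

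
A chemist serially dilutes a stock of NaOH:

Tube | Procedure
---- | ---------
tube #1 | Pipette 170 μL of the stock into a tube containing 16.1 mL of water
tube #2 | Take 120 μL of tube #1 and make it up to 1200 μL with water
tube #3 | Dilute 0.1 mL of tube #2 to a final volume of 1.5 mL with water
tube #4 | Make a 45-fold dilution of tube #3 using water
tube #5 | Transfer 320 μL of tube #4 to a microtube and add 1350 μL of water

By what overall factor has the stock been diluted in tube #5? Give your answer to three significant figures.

3.37 × 10^6

Step 1: 170 μL + 16.1 mL = 16270 μL total → factor 16270/170 = 95.706
Step 2: 120 μL brought to 1200 μL → factor 1200/120 = 10
Step 3: 0.1 mL brought to 1.5 mL → factor 1.5/0.1 = 15
Step 4: 45-fold → factor 45
Step 5: 320 μL + 1350 μL = 1670 μL total → factor 1670/320 = 5.2188
Overall dilution factor = 95.706 × 10 × 15 × 45 × 5.2188 = 3.3714 × 10^6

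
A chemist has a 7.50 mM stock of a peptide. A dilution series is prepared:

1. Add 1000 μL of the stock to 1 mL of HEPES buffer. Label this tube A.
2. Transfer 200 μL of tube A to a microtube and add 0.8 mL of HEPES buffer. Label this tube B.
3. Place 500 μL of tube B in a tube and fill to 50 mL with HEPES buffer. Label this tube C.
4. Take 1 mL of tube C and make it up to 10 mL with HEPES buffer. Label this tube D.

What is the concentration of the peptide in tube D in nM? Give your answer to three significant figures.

Step 1: 1000 μL + 1 mL = 2000 μL total → factor 2000/1000 = 2
Step 2: 200 μL + 0.8 mL = 1000 μL total → factor 1000/200 = 5
Step 3: 500 μL brought to 50 mL → factor 50000/500 = 100
Step 4: 1 mL brought to 10 mL → factor 10/1 = 10
Overall dilution factor = 2 × 5 × 100 × 10 = 10000
Final = 7.50 mM / 10000 = 0.0007500 mM = 750 nM

750 nM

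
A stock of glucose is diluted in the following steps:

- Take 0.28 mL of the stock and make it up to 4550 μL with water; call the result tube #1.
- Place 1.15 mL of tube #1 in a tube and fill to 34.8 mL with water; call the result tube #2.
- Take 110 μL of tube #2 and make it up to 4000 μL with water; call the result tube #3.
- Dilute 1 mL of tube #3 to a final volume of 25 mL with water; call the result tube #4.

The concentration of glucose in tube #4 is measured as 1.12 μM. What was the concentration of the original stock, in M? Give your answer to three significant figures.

0.501 M

Step 1: 0.28 mL brought to 4550 μL → factor 4.55/0.28 = 16.25
Step 2: 1.15 mL brought to 34.8 mL → factor 34.8/1.15 = 30.261
Step 3: 110 μL brought to 4000 μL → factor 4000/110 = 36.364
Step 4: 1 mL brought to 25 mL → factor 25/1 = 25
Overall dilution factor = 16.25 × 30.261 × 36.364 × 25 = 4.4704 × 10^5
Stock = 1.12 μM × 4.4704 × 10^5 = 5.007 × 10^5 μM = 0.501 M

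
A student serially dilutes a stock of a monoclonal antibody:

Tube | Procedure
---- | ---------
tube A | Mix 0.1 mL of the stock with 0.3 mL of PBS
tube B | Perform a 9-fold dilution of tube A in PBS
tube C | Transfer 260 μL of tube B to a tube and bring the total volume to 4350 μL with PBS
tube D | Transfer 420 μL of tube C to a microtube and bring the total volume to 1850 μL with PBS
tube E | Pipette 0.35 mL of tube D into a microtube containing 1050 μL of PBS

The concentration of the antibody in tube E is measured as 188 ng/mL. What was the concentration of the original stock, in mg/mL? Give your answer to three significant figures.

Step 1: 0.1 mL + 0.3 mL = 0.4 mL total → factor 0.4/0.1 = 4
Step 2: 9-fold → factor 9
Step 3: 260 μL brought to 4350 μL → factor 4350/260 = 16.731
Step 4: 420 μL brought to 1850 μL → factor 1850/420 = 4.4048
Step 5: 0.35 mL + 1050 μL = 1.4 mL total → factor 1.4/0.35 = 4
Overall dilution factor = 4 × 9 × 16.731 × 4.4048 × 4 = 10612
Stock = 188 ng/mL × 10612 = 1.995 × 10^6 ng/mL = 2.00 mg/mL

2.00 mg/mL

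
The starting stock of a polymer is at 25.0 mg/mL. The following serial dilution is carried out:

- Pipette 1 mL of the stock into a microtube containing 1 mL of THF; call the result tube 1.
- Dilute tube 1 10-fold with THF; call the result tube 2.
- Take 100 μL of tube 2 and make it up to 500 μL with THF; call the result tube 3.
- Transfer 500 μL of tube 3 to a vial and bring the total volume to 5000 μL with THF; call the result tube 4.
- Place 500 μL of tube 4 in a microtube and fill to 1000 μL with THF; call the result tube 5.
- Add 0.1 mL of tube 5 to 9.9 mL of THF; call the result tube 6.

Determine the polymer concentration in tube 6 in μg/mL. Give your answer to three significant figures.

0.125 μg/mL

Step 1: 1 mL + 1 mL = 2 mL total → factor 2/1 = 2
Step 2: 10-fold → factor 10
Step 3: 100 μL brought to 500 μL → factor 500/100 = 5
Step 4: 500 μL brought to 5000 μL → factor 5000/500 = 10
Step 5: 500 μL brought to 1000 μL → factor 1000/500 = 2
Step 6: 0.1 mL + 9.9 mL = 10 mL total → factor 10/0.1 = 100
Overall dilution factor = 2 × 10 × 5 × 10 × 2 × 100 = 2 × 10^5
Final = 25.0 mg/mL / 2 × 10^5 = 0.0001250 mg/mL = 0.125 μg/mL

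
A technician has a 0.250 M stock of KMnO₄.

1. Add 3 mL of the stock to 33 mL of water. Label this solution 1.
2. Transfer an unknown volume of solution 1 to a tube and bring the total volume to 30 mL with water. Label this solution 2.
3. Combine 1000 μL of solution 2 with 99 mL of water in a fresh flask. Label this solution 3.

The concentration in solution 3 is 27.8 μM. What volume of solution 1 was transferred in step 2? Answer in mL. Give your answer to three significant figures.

Step 1: 3 mL + 33 mL = 36 mL total → factor 36/3 = 12
Step 2: v brought to 30 mL → factor = 30 mL/v
Step 3: 1000 μL + 99 mL = 1 × 10^5 μL total → factor 1 × 10^5/1000 = 100
Product of known-step factors = 1200
Overall factor = 0.250 M / (27.8 μM) = 8992.8
Step-2 factor = 8992.8 / 1200 = 7.494
v = 30 mL / 7.494 = 4.00 mL

4.00 mL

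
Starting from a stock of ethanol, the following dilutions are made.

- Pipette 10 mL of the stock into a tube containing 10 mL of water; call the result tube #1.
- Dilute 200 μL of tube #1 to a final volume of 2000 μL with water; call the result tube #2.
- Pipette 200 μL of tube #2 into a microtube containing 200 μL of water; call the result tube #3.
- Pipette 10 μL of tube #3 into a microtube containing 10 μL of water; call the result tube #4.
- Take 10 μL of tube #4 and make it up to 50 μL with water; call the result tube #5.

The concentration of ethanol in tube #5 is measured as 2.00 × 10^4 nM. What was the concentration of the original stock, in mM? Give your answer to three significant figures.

Step 1: 10 mL + 10 mL = 20 mL total → factor 20/10 = 2
Step 2: 200 μL brought to 2000 μL → factor 2000/200 = 10
Step 3: 200 μL + 200 μL = 400 μL total → factor 400/200 = 2
Step 4: 10 μL + 10 μL = 20 μL total → factor 20/10 = 2
Step 5: 10 μL brought to 50 μL → factor 50/10 = 5
Overall dilution factor = 2 × 10 × 2 × 2 × 5 = 400
Stock = 2.00 × 10^4 nM × 400 = 8.000 × 10^6 nM = 8.00 mM

8.00 mM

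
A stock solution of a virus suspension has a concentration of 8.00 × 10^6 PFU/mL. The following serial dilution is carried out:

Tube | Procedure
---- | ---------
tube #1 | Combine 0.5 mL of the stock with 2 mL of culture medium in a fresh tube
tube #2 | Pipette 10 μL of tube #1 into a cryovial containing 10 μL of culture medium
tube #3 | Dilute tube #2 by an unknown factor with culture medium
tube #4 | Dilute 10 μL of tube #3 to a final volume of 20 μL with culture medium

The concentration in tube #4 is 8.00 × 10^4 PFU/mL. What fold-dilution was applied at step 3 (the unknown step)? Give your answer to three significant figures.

Step 1: 0.5 mL + 2 mL = 2.5 mL total → factor 2.5/0.5 = 5
Step 2: 10 μL + 10 μL = 20 μL total → factor 20/10 = 2
Step 3: unknown factor x
Step 4: 10 μL brought to 20 μL → factor 20/10 = 2
Product of known-step factors = 20
Overall factor = 8.00 × 10^6 PFU/mL / (8.00 × 10^4 PFU/mL) = 100
x = 100 / 20 = 5.00

5.00-fold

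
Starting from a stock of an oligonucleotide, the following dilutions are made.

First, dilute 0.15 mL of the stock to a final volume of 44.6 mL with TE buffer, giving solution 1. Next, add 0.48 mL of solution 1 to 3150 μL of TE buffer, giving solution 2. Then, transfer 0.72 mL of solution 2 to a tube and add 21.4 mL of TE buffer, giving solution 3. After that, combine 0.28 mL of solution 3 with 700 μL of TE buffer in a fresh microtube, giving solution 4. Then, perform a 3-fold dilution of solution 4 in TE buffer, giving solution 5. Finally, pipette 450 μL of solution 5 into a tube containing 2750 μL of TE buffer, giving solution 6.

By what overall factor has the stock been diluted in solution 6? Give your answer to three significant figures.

Step 1: 0.15 mL brought to 44.6 mL → factor 44.6/0.15 = 297.33
Step 2: 0.48 mL + 3150 μL = 3.63 mL total → factor 3.63/0.48 = 7.5625
Step 3: 0.72 mL + 21.4 mL = 22.12 mL total → factor 22.12/0.72 = 30.722
Step 4: 0.28 mL + 700 μL = 0.98 mL total → factor 0.98/0.28 = 3.5
Step 5: 3-fold → factor 3
Step 6: 450 μL + 2750 μL = 3200 μL total → factor 3200/450 = 7.1111
Overall dilution factor = 297.33 × 7.5625 × 30.722 × 3.5 × 3 × 7.1111 = 5.1581 × 10^6

5.16 × 10^6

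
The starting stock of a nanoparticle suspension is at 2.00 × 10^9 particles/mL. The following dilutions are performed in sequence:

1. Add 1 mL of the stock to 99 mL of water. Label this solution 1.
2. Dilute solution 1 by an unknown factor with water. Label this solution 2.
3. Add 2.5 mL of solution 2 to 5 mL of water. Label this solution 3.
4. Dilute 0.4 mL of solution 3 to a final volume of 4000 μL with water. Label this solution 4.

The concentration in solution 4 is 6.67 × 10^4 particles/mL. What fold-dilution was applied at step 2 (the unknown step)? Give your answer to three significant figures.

Step 1: 1 mL + 99 mL = 100 mL total → factor 100/1 = 100
Step 2: unknown factor x
Step 3: 2.5 mL + 5 mL = 7.5 mL total → factor 7.5/2.5 = 3
Step 4: 0.4 mL brought to 4000 μL → factor 4/0.4 = 10
Product of known-step factors = 3000
Overall factor = 2.00 × 10^9 particles/mL / (6.67 × 10^4 particles/mL) = 29985
x = 29985 / 3000 = 10.0

10.0-fold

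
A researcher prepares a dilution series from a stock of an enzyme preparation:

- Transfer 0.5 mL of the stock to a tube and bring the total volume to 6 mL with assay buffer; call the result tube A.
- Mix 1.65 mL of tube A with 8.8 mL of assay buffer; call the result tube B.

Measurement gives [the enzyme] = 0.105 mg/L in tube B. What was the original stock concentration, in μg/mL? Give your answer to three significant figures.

Step 1: 0.5 mL brought to 6 mL → factor 6/0.5 = 12
Step 2: 1.65 mL + 8.8 mL = 10.45 mL total → factor 10.45/1.65 = 6.3333
Overall dilution factor = 12 × 6.3333 = 76
Stock = 0.105 mg/L × 76 = 7.980 mg/L = 7.98 μg/mL

7.98 μg/mL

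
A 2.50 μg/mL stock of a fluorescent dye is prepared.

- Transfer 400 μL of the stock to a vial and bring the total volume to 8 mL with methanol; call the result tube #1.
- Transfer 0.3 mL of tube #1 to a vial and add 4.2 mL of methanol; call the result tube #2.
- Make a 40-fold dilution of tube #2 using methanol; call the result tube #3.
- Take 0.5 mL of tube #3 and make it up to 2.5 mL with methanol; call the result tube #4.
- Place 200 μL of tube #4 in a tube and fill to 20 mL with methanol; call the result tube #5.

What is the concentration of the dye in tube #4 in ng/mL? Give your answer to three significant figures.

Step 1: 400 μL brought to 8 mL → factor 8000/400 = 20
Step 2: 0.3 mL + 4.2 mL = 4.5 mL total → factor 4.5/0.3 = 15
Step 3: 40-fold → factor 40
Step 4: 0.5 mL brought to 2.5 mL → factor 2.5/0.5 = 5
Dilution factor through tube #4 = 20 × 15 × 40 × 5 = 60000
[tube #4] = 2.50 μg/mL / 60000 = 4.167 × 10^-5 μg/mL = 0.0417 ng/mL

0.0417 ng/mL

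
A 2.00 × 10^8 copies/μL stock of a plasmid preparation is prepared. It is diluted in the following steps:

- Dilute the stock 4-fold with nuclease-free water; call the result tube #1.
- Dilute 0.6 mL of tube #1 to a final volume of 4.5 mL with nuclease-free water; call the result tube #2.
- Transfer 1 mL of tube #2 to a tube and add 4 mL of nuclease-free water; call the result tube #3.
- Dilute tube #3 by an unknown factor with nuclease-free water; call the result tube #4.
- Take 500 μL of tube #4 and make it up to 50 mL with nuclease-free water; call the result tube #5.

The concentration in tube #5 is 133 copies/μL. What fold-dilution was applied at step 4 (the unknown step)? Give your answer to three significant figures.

100-fold

Step 1: 4-fold → factor 4
Step 2: 0.6 mL brought to 4.5 mL → factor 4.5/0.6 = 7.5
Step 3: 1 mL + 4 mL = 5 mL total → factor 5/1 = 5
Step 4: unknown factor x
Step 5: 500 μL brought to 50 mL → factor 50000/500 = 100
Product of known-step factors = 15000
Overall factor = 2.00 × 10^8 copies/μL / (133 copies/μL) = 1.5038 × 10^6
x = 1.5038 × 10^6 / 15000 = 100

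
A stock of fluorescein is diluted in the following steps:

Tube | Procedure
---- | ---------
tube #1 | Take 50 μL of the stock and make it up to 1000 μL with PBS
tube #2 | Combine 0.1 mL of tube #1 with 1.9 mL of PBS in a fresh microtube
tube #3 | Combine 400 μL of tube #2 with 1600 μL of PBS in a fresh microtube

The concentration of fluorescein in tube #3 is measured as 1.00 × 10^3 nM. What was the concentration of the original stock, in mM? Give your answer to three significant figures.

2.00 mM

Step 1: 50 μL brought to 1000 μL → factor 1000/50 = 20
Step 2: 0.1 mL + 1.9 mL = 2 mL total → factor 2/0.1 = 20
Step 3: 400 μL + 1600 μL = 2000 μL total → factor 2000/400 = 5
Overall dilution factor = 20 × 20 × 5 = 2000
Stock = 1.00 × 10^3 nM × 2000 = 2.000 × 10^6 nM = 2.00 mM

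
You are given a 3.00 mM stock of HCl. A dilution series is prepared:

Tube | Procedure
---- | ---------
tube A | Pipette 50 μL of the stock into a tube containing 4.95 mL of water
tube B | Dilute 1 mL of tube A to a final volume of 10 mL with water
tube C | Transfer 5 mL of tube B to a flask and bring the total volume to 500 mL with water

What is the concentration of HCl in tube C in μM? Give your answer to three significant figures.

0.0300 μM

Step 1: 50 μL + 4.95 mL = 5000 μL total → factor 5000/50 = 100
Step 2: 1 mL brought to 10 mL → factor 10/1 = 10
Step 3: 5 mL brought to 500 mL → factor 500/5 = 100
Overall dilution factor = 100 × 10 × 100 = 1 × 10^5
Final = 3.00 mM / 1 × 10^5 = 3.000 × 10^-5 mM = 0.0300 μM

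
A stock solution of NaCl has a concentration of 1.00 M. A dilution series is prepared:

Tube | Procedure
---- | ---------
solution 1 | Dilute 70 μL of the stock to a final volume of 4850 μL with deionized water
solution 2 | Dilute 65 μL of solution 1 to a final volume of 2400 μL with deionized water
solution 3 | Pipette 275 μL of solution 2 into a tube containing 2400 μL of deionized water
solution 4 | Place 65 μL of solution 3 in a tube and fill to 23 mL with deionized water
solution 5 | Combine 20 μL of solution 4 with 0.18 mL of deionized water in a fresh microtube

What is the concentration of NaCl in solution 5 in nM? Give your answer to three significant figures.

Step 1: 70 μL brought to 4850 μL → factor 4850/70 = 69.286
Step 2: 65 μL brought to 2400 μL → factor 2400/65 = 36.923
Step 3: 275 μL + 2400 μL = 2675 μL total → factor 2675/275 = 9.7273
Step 4: 65 μL brought to 23 mL → factor 23000/65 = 353.85
Step 5: 20 μL + 0.18 mL = 200 μL total → factor 200/20 = 10
Overall dilution factor = 69.286 × 36.923 × 9.7273 × 353.85 × 10 = 8.8054 × 10^7
Final = 1.00 M / 8.8054 × 10^7 = 1.136 × 10^-8 M = 11.4 nM

11.4 nM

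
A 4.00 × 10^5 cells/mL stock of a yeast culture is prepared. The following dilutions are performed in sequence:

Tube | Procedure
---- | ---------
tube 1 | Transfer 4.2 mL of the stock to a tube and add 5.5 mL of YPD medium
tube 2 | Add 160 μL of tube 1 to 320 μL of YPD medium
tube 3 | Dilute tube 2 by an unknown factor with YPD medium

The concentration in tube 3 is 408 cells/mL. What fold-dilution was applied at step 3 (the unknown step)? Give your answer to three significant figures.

141-fold

Step 1: 4.2 mL + 5.5 mL = 9.7 mL total → factor 9.7/4.2 = 2.3095
Step 2: 160 μL + 320 μL = 480 μL total → factor 480/160 = 3
Step 3: unknown factor x
Product of known-step factors = 6.9286
Overall factor = 4.00 × 10^5 cells/mL / (408 cells/mL) = 980.39
x = 980.39 / 6.9286 = 141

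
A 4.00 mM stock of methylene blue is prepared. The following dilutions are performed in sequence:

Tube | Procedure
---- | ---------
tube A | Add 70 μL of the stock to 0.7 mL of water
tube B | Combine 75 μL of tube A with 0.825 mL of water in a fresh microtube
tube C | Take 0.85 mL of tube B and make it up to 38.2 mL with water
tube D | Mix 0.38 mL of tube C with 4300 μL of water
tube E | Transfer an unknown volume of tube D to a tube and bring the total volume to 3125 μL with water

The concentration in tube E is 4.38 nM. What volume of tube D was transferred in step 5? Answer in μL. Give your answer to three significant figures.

250 μL

Step 1: 70 μL + 0.7 mL = 770 μL total → factor 770/70 = 11
Step 2: 75 μL + 0.825 mL = 900 μL total → factor 900/75 = 12
Step 3: 0.85 mL brought to 38.2 mL → factor 38.2/0.85 = 44.941
Step 4: 0.38 mL + 4300 μL = 4.68 mL total → factor 4.68/0.38 = 12.316
Step 5: v brought to 3125 μL → factor = 3125 μL/v
Product of known-step factors = 73060
Overall factor = 4.00 mM / (4.38 nM) = 9.1324 × 10^5
Step-5 factor = 9.1324 × 10^5 / 73060 = 12.5
v = 3125 μL / 12.5 = 250 μL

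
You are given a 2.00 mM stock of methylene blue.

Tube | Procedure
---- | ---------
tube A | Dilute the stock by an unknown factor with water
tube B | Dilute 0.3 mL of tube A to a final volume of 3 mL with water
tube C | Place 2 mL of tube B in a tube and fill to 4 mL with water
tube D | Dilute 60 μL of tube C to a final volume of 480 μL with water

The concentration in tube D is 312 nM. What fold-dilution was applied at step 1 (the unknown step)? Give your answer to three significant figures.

Step 1: unknown factor x
Step 2: 0.3 mL brought to 3 mL → factor 3/0.3 = 10
Step 3: 2 mL brought to 4 mL → factor 4/2 = 2
Step 4: 60 μL brought to 480 μL → factor 480/60 = 8
Product of known-step factors = 160
Overall factor = 2.00 mM / (312 nM) = 6410.3
x = 6410.3 / 160 = 40.1

40.1-fold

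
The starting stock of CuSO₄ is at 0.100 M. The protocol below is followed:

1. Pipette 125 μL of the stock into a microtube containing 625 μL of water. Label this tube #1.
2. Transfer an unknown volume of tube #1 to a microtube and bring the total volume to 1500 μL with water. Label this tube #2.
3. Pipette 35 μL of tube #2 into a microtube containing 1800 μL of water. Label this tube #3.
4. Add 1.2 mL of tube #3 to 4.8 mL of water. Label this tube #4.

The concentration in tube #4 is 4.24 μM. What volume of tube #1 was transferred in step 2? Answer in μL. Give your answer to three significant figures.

100 μL

Step 1: 125 μL + 625 μL = 750 μL total → factor 750/125 = 6
Step 2: v brought to 1500 μL → factor = 1500 μL/v
Step 3: 35 μL + 1800 μL = 1835 μL total → factor 1835/35 = 52.429
Step 4: 1.2 mL + 4.8 mL = 6 mL total → factor 6/1.2 = 5
Product of known-step factors = 1572.9
Overall factor = 0.100 M / (4.24 μM) = 23585
Step-2 factor = 23585 / 1572.9 = 14.995
v = 1500 μL / 14.995 = 100 μL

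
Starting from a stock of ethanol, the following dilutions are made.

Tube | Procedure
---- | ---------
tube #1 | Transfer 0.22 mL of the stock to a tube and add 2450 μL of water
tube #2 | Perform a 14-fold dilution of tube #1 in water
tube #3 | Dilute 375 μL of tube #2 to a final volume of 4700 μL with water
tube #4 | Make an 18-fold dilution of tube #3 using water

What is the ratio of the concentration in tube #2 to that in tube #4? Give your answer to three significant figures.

226

Step 1: 0.22 mL + 2450 μL = 2.67 mL total → factor 2.67/0.22 = 12.136
Step 2: 14-fold → factor 14
Step 3: 375 μL brought to 4700 μL → factor 4700/375 = 12.533
Step 4: 18-fold → factor 18
Dilution factor to tube #2 = 169.91; to tube #4 = 38331
[tube #2]/[tube #4] = (factor to tube #4)/(factor to tube #2) = 38331/169.91 = 226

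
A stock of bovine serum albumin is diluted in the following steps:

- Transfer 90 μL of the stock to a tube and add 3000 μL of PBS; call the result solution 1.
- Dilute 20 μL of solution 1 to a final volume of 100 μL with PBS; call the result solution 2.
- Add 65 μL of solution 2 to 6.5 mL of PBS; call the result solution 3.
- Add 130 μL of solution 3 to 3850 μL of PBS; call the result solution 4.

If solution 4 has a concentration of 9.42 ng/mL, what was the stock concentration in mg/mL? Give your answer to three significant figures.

Step 1: 90 μL + 3000 μL = 3090 μL total → factor 3090/90 = 34.333
Step 2: 20 μL brought to 100 μL → factor 100/20 = 5
Step 3: 65 μL + 6.5 mL = 6565 μL total → factor 6565/65 = 101
Step 4: 130 μL + 3850 μL = 3980 μL total → factor 3980/130 = 30.615
Overall dilution factor = 34.333 × 5 × 101 × 30.615 = 5.3082 × 10^5
Stock = 9.42 ng/mL × 5.3082 × 10^5 = 5.000 × 10^6 ng/mL = 5.00 mg/mL

5.00 mg/mL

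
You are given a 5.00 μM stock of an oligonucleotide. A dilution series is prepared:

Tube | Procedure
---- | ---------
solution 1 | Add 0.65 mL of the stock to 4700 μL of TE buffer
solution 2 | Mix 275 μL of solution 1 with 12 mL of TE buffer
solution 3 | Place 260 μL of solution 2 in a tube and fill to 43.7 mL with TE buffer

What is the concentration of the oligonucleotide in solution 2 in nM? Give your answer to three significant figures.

Step 1: 0.65 mL + 4700 μL = 5.35 mL total → factor 5.35/0.65 = 8.2308
Step 2: 275 μL + 12 mL = 12275 μL total → factor 12275/275 = 44.636
Dilution factor through solution 2 = 8.2308 × 44.636 = 367.39
[solution 2] = 5.00 μM / 367.39 = 0.01361 μM = 13.6 nM

13.6 nM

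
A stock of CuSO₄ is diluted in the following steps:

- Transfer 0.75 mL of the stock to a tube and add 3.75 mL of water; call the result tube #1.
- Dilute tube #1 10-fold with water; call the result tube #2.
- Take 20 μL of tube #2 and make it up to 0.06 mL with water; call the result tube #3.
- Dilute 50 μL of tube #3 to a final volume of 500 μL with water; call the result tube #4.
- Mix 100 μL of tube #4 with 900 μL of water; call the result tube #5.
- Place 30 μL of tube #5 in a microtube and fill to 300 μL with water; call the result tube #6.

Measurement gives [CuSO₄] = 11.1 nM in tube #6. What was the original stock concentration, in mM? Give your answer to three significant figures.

2.00 mM

Step 1: 0.75 mL + 3.75 mL = 4.5 mL total → factor 4.5/0.75 = 6
Step 2: 10-fold → factor 10
Step 3: 20 μL brought to 0.06 mL → factor 60/20 = 3
Step 4: 50 μL brought to 500 μL → factor 500/50 = 10
Step 5: 100 μL + 900 μL = 1000 μL total → factor 1000/100 = 10
Step 6: 30 μL brought to 300 μL → factor 300/30 = 10
Overall dilution factor = 6 × 10 × 3 × 10 × 10 × 10 = 1.8 × 10^5
Stock = 11.1 nM × 1.8 × 10^5 = 1.998 × 10^6 nM = 2.00 mM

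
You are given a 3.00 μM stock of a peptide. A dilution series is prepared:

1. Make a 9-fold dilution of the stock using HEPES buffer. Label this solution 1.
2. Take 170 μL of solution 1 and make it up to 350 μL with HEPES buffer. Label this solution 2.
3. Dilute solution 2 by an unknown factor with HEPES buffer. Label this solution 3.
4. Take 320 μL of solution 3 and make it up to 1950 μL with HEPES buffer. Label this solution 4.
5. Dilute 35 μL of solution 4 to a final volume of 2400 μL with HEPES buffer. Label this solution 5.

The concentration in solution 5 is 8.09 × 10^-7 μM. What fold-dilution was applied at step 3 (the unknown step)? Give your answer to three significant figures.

Step 1: 9-fold → factor 9
Step 2: 170 μL brought to 350 μL → factor 350/170 = 2.0588
Step 3: unknown factor x
Step 4: 320 μL brought to 1950 μL → factor 1950/320 = 6.0938
Step 5: 35 μL brought to 2400 μL → factor 2400/35 = 68.571
Product of known-step factors = 7742.6
Overall factor = 3.00 μM / (8.09 × 10^-7 μM) = 3.7083 × 10^6
x = 3.7083 × 10^6 / 7742.6 = 479

479-fold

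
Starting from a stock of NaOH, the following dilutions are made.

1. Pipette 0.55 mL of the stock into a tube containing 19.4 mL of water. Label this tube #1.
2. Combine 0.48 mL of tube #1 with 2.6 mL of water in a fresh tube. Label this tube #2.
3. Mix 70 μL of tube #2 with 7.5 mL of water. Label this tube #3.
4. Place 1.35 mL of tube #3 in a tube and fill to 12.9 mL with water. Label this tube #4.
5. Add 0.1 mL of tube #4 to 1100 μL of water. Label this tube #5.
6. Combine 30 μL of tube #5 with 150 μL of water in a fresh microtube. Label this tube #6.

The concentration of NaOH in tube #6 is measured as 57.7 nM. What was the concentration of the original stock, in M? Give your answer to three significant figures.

0.999 M

Step 1: 0.55 mL + 19.4 mL = 19.95 mL total → factor 19.95/0.55 = 36.273
Step 2: 0.48 mL + 2.6 mL = 3.08 mL total → factor 3.08/0.48 = 6.4167
Step 3: 70 μL + 7.5 mL = 7570 μL total → factor 7570/70 = 108.14
Step 4: 1.35 mL brought to 12.9 mL → factor 12.9/1.35 = 9.5556
Step 5: 0.1 mL + 1100 μL = 1.2 mL total → factor 1.2/0.1 = 12
Step 6: 30 μL + 150 μL = 180 μL total → factor 180/30 = 6
Overall dilution factor = 36.273 × 6.4167 × 108.14 × 9.5556 × 12 × 6 = 1.7317 × 10^7
Stock = 57.7 nM × 1.7317 × 10^7 = 9.992 × 10^8 nM = 0.999 M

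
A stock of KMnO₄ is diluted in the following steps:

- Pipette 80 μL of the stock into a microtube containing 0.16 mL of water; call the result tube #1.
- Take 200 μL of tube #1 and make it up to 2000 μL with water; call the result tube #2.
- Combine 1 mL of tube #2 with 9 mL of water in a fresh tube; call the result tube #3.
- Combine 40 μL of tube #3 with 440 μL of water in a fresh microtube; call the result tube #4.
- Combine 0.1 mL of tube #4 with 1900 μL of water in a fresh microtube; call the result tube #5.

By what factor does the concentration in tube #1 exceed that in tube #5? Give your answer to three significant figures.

2.40 × 10^4

Step 1: 80 μL + 0.16 mL = 240 μL total → factor 240/80 = 3
Step 2: 200 μL brought to 2000 μL → factor 2000/200 = 10
Step 3: 1 mL + 9 mL = 10 mL total → factor 10/1 = 10
Step 4: 40 μL + 440 μL = 480 μL total → factor 480/40 = 12
Step 5: 0.1 mL + 1900 μL = 2 mL total → factor 2/0.1 = 20
Dilution factor to tube #1 = 3; to tube #5 = 72000
[tube #1]/[tube #5] = (factor to tube #5)/(factor to tube #1) = 72000/3 = 2.40 × 10^4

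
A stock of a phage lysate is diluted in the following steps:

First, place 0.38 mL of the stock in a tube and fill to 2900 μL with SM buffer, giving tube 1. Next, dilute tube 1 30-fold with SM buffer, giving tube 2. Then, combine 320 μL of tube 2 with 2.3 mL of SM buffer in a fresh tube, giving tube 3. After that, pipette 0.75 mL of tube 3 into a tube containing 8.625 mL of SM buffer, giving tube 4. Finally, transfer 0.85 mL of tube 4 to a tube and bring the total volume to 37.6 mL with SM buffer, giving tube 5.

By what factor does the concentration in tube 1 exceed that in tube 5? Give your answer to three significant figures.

Step 1: 0.38 mL brought to 2900 μL → factor 2.9/0.38 = 7.6316
Step 2: 30-fold → factor 30
Step 3: 320 μL + 2.3 mL = 2620 μL total → factor 2620/320 = 8.1875
Step 4: 0.75 mL + 8.625 mL = 9.375 mL total → factor 9.375/0.75 = 12.5
Step 5: 0.85 mL brought to 37.6 mL → factor 37.6/0.85 = 44.235
Dilution factor to tube 1 = 7.6316; to tube 5 = 1.0365 × 10^6
[tube 1]/[tube 5] = (factor to tube 5)/(factor to tube 1) = 1.0365 × 10^6/7.6316 = 1.36 × 10^5

1.36 × 10^5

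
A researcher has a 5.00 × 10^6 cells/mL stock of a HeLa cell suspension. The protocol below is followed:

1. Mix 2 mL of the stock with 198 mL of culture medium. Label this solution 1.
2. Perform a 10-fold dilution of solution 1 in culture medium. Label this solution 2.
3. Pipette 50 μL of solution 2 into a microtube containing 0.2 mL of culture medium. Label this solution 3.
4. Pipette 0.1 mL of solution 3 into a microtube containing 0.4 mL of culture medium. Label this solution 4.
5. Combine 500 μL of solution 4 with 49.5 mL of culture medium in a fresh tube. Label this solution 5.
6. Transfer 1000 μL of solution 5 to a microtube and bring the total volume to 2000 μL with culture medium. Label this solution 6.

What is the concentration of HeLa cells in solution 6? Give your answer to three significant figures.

1.00 cells/mL

Step 1: 2 mL + 198 mL = 200 mL total → factor 200/2 = 100
Step 2: 10-fold → factor 10
Step 3: 50 μL + 0.2 mL = 250 μL total → factor 250/50 = 5
Step 4: 0.1 mL + 0.4 mL = 0.5 mL total → factor 0.5/0.1 = 5
Step 5: 500 μL + 49.5 mL = 50000 μL total → factor 50000/500 = 100
Step 6: 1000 μL brought to 2000 μL → factor 2000/1000 = 2
Overall dilution factor = 100 × 10 × 5 × 5 × 100 × 2 = 5 × 10^6
Final = 5.00 × 10^6 cells/mL / 5 × 10^6 = 1.00 cells/mL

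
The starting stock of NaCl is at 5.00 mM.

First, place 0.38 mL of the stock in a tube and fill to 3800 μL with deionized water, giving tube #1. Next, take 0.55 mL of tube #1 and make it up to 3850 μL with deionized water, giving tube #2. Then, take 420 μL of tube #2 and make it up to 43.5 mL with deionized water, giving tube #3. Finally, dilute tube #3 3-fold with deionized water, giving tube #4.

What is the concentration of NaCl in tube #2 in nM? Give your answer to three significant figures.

7.14 × 10^4 nM

Step 1: 0.38 mL brought to 3800 μL → factor 3.8/0.38 = 10
Step 2: 0.55 mL brought to 3850 μL → factor 3.85/0.55 = 7
Dilution factor through tube #2 = 10 × 7 = 70
[tube #2] = 5.00 mM / 70 = 0.07143 mM = 7.14 × 10^4 nM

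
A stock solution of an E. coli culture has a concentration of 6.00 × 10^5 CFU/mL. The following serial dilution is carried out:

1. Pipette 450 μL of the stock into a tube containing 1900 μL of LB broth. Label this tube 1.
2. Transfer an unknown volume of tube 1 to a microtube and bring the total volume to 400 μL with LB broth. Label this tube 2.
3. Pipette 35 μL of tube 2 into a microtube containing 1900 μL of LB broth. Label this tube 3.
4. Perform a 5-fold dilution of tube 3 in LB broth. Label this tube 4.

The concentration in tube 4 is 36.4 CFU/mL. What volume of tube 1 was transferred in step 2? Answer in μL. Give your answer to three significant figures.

35.0 μL

Step 1: 450 μL + 1900 μL = 2350 μL total → factor 2350/450 = 5.2222
Step 2: v brought to 400 μL → factor = 400 μL/v
Step 3: 35 μL + 1900 μL = 1935 μL total → factor 1935/35 = 55.286
Step 4: 5-fold → factor 5
Product of known-step factors = 1443.6
Overall factor = 6.00 × 10^5 CFU/mL / (36.4 CFU/mL) = 16484
Step-2 factor = 16484 / 1443.6 = 11.419
v = 400 μL / 11.419 = 35.0 μL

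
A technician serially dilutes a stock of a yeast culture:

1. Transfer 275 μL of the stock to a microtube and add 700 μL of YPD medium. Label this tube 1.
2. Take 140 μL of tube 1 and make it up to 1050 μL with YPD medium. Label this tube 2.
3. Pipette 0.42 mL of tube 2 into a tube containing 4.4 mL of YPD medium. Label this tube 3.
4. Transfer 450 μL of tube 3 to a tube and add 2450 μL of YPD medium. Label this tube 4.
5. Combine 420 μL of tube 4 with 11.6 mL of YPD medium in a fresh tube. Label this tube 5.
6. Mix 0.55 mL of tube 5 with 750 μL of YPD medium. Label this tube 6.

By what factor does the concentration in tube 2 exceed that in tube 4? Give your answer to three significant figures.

Step 1: 275 μL + 700 μL = 975 μL total → factor 975/275 = 3.5455
Step 2: 140 μL brought to 1050 μL → factor 1050/140 = 7.5
Step 3: 0.42 mL + 4.4 mL = 4.82 mL total → factor 4.82/0.42 = 11.476
Step 4: 450 μL + 2450 μL = 2900 μL total → factor 2900/450 = 6.4444
Dilution factor to tube 2 = 26.591; to tube 4 = 1966.6
[tube 2]/[tube 4] = (factor to tube 4)/(factor to tube 2) = 1966.6/26.591 = 74.0

74.0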